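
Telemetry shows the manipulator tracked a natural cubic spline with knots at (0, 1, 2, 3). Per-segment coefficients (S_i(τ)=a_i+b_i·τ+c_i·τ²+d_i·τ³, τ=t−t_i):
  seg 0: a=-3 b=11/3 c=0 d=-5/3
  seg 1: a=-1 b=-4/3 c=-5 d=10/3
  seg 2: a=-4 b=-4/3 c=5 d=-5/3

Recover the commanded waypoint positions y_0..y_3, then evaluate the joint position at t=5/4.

y_0 = S_0(0) = a_0 = -3
y_1 = S_1(0) = a_1 = -1
y_2 = S_2(0) = a_2 = -4
y_3 = S_2(1) = -2
t_q=5/4 is in segment 1 (τ=1/4); S_1(τ)=-51/32

y_0=-3 y_1=-1 y_2=-4 y_3=-2
S(5/4) = -51/32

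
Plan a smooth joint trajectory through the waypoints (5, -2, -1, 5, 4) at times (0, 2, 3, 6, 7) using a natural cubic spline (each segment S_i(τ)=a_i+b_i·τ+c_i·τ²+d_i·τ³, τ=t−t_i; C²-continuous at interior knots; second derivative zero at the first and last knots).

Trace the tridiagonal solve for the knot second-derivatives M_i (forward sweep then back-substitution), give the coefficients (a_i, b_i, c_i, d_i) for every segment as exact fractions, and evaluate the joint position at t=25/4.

  seg 0: a=5 b=-794/161 c=0 d=461/1288
  seg 1: a=-2 b=-205/322 c=1383/644 d=-47/92
  seg 2: a=-1 b=1369/644 c=99/161 d=-141/644
  seg 3: a=5 b=-31/322 c=-873/644 d=291/644
S(25/4) = 28841/5888

Δ: Δ0=-7/2, Δ1=1, Δ2=2, Δ3=-1
row 1: diag=6, rhs=27; c'=1/6, d'=9/2
row 2: denom=8−1·1/6=47/6; d'=(6−1·9/2)/(47/6)=9/47
row 3: denom=8−3·18/47=322/47; d'=(-18−3·9/47)/(322/47)=-873/322
back: M3=-873/322
back: M2=9/47−18/47·-873/322=198/161
back: M1=9/2−1/6·198/161=1383/322
M: M0=0, M1=1383/322, M2=198/161, M3=-873/322, M4=0
seg 0: a=5, c=M0/2=0, d=(M1−M0)/(6·2)=461/1288, b=Δ0−h0·(2M0+M1)/6=-794/161
seg 1: a=-2, c=M1/2=1383/644, d=(M2−M1)/(6·1)=-47/92, b=Δ1−h1·(2M1+M2)/6=-205/322
seg 2: a=-1, c=M2/2=99/161, d=(M3−M2)/(6·3)=-141/644, b=Δ2−h2·(2M2+M3)/6=1369/644
seg 3: a=5, c=M3/2=-873/644, d=(M4−M3)/(6·1)=291/644, b=Δ3−h3·(2M3+M4)/6=-31/322
t_q=25/4 → seg 3, τ=1/4; S=5+-31/322·τ+-873/644·τ²+291/644·τ³=28841/5888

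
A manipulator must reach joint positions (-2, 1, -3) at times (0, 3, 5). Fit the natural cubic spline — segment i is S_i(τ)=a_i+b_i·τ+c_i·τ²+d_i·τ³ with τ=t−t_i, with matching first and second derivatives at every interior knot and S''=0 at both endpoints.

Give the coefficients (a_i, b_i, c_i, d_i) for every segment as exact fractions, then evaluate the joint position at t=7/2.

  seg 0: a=-2 b=19/10 c=0 d=-1/10
  seg 1: a=1 b=-4/5 c=-9/10 d=3/20
S(7/2) = 63/160

Δ: Δ0=1, Δ1=-2
row 1: diag=10, rhs=-18; c'=1/5, d'=-9/5
back: M1=-9/5
M: M0=0, M1=-9/5, M2=0
seg 0: a=-2, c=M0/2=0, d=(M1−M0)/(6·3)=-1/10, b=Δ0−h0·(2M0+M1)/6=19/10
seg 1: a=1, c=M1/2=-9/10, d=(M2−M1)/(6·2)=3/20, b=Δ1−h1·(2M1+M2)/6=-4/5
t_q=7/2 → seg 1, τ=1/2; S=1+-4/5·τ+-9/10·τ²+3/20·τ³=63/160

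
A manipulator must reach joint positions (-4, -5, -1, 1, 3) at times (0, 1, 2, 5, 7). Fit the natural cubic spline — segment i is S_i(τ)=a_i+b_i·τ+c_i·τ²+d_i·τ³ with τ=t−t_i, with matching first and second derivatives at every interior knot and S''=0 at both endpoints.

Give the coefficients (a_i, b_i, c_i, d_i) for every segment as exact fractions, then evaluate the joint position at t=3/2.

Δ: Δ0=-1, Δ1=4, Δ2=2/3, Δ3=1
row 1: diag=4, rhs=30; c'=1/4, d'=15/2
row 2: denom=8−1·1/4=31/4; d'=(-20−1·15/2)/(31/4)=-110/31
row 3: denom=10−3·12/31=274/31; d'=(2−3·-110/31)/(274/31)=196/137
back: M3=196/137
back: M2=-110/31−12/31·196/137=-562/137
back: M1=15/2−1/4·-562/137=1168/137
M: M0=0, M1=1168/137, M2=-562/137, M3=196/137, M4=0
seg 0: a=-4, c=M0/2=0, d=(M1−M0)/(6·1)=584/411, b=Δ0−h0·(2M0+M1)/6=-995/411
seg 1: a=-5, c=M1/2=584/137, d=(M2−M1)/(6·1)=-865/411, b=Δ1−h1·(2M1+M2)/6=757/411
seg 2: a=-1, c=M2/2=-281/137, d=(M3−M2)/(6·3)=379/1233, b=Δ2−h2·(2M2+M3)/6=1666/411
seg 3: a=1, c=M3/2=98/137, d=(M4−M3)/(6·2)=-49/411, b=Δ3−h3·(2M3+M4)/6=19/411
t_q=3/2 → seg 1, τ=1/2; S=-5+757/411·τ+584/137·τ²+-865/411·τ³=-3591/1096

  seg 0: a=-4 b=-995/411 c=0 d=584/411
  seg 1: a=-5 b=757/411 c=584/137 d=-865/411
  seg 2: a=-1 b=1666/411 c=-281/137 d=379/1233
  seg 3: a=1 b=19/411 c=98/137 d=-49/411
S(3/2) = -3591/1096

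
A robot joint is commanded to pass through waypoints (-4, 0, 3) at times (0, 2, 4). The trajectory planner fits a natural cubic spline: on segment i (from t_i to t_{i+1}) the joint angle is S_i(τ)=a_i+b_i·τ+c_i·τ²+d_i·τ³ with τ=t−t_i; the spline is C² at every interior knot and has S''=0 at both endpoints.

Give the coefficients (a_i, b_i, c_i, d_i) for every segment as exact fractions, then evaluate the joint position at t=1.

  seg 0: a=-4 b=17/8 c=0 d=-1/32
  seg 1: a=0 b=7/4 c=-3/16 d=1/32
S(1) = -61/32

Δ: Δ0=2, Δ1=3/2
row 1: diag=8, rhs=-3; c'=1/4, d'=-3/8
back: M1=-3/8
M: M0=0, M1=-3/8, M2=0
seg 0: a=-4, c=M0/2=0, d=(M1−M0)/(6·2)=-1/32, b=Δ0−h0·(2M0+M1)/6=17/8
seg 1: a=0, c=M1/2=-3/16, d=(M2−M1)/(6·2)=1/32, b=Δ1−h1·(2M1+M2)/6=7/4
t_q=1 → seg 0, τ=1; S=-4+17/8·τ+0·τ²+-1/32·τ³=-61/32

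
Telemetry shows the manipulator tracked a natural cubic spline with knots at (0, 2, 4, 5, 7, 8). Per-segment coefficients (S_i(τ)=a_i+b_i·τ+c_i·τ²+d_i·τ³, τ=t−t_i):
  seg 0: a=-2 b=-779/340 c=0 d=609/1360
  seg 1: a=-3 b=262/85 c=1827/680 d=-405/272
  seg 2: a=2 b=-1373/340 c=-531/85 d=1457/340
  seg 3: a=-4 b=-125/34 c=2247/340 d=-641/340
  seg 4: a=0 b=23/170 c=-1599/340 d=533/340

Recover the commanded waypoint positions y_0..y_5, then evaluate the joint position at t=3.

y_0 = S_0(0) = a_0 = -2
y_1 = S_1(0) = a_1 = -3
y_2 = S_2(0) = a_2 = 2
y_3 = S_3(0) = a_3 = -4
y_4 = S_4(0) = a_4 = 0
y_5 = S_4(1) = -3
t_q=3 is in segment 1 (τ=1); S_1(τ)=1741/1360

y_0=-2 y_1=-3 y_2=2 y_3=-4 y_4=0 y_5=-3
S(3) = 1741/1360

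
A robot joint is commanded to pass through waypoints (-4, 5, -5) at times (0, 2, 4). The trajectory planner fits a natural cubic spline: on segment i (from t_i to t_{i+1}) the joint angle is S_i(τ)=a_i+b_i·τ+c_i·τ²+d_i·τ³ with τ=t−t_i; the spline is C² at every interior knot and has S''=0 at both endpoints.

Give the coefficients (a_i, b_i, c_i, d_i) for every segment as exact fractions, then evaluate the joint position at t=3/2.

Δ: Δ0=9/2, Δ1=-5
row 1: diag=8, rhs=-57; c'=1/4, d'=-57/8
back: M1=-57/8
M: M0=0, M1=-57/8, M2=0
seg 0: a=-4, c=M0/2=0, d=(M1−M0)/(6·2)=-19/32, b=Δ0−h0·(2M0+M1)/6=55/8
seg 1: a=5, c=M1/2=-57/16, d=(M2−M1)/(6·2)=19/32, b=Δ1−h1·(2M1+M2)/6=-1/4
t_q=3/2 → seg 0, τ=3/2; S=-4+55/8·τ+0·τ²+-19/32·τ³=1103/256

  seg 0: a=-4 b=55/8 c=0 d=-19/32
  seg 1: a=5 b=-1/4 c=-57/16 d=19/32
S(3/2) = 1103/256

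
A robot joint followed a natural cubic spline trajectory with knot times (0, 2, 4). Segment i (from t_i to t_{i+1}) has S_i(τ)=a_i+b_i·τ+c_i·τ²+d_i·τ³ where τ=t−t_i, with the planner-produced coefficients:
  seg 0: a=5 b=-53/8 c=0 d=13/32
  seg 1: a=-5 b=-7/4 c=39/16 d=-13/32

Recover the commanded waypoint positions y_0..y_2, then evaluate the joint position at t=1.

y_0 = S_0(0) = a_0 = 5
y_1 = S_1(0) = a_1 = -5
y_2 = S_1(2) = -2
t_q=1 is in segment 0 (τ=1); S_0(τ)=-39/32

y_0=5 y_1=-5 y_2=-2
S(1) = -39/32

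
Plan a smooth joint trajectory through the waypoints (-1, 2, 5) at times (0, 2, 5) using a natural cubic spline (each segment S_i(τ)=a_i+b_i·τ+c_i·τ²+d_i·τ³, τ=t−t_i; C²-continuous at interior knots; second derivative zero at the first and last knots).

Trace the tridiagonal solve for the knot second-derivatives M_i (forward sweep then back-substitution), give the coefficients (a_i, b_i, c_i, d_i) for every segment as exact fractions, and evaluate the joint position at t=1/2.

Δ: Δ0=3/2, Δ1=1
row 1: diag=10, rhs=-3; c'=3/10, d'=-3/10
back: M1=-3/10
M: M0=0, M1=-3/10, M2=0
seg 0: a=-1, c=M0/2=0, d=(M1−M0)/(6·2)=-1/40, b=Δ0−h0·(2M0+M1)/6=8/5
seg 1: a=2, c=M1/2=-3/20, d=(M2−M1)/(6·3)=1/60, b=Δ1−h1·(2M1+M2)/6=13/10
t_q=1/2 → seg 0, τ=1/2; S=-1+8/5·τ+0·τ²+-1/40·τ³=-13/64

  seg 0: a=-1 b=8/5 c=0 d=-1/40
  seg 1: a=2 b=13/10 c=-3/20 d=1/60
S(1/2) = -13/64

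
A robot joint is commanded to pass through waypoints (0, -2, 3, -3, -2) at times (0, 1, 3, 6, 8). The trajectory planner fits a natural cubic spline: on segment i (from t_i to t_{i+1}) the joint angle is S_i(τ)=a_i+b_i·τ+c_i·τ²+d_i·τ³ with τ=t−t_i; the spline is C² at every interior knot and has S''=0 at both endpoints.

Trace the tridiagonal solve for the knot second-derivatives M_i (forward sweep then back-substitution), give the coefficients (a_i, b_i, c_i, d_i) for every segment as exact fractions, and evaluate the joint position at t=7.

  seg 0: a=0 b=-3053/1012 c=0 d=1029/1012
  seg 1: a=-2 b=17/506 c=3087/1012 d=-1839/2024
  seg 2: a=3 b=337/253 c=-1215/506 d=653/1518
  seg 3: a=-3 b=-739/506 c=372/253 d=-62/253
S(7) = -1637/506

Δ: Δ0=-2, Δ1=5/2, Δ2=-2, Δ3=1/2
row 1: diag=6, rhs=27; c'=1/3, d'=9/2
row 2: denom=10−2·1/3=28/3; d'=(-27−2·9/2)/(28/3)=-27/7
row 3: denom=10−3·9/28=253/28; d'=(15−3·-27/7)/(253/28)=744/253
back: M3=744/253
back: M2=-27/7−9/28·744/253=-1215/253
back: M1=9/2−1/3·-1215/253=3087/506
M: M0=0, M1=3087/506, M2=-1215/253, M3=744/253, M4=0
seg 0: a=0, c=M0/2=0, d=(M1−M0)/(6·1)=1029/1012, b=Δ0−h0·(2M0+M1)/6=-3053/1012
seg 1: a=-2, c=M1/2=3087/1012, d=(M2−M1)/(6·2)=-1839/2024, b=Δ1−h1·(2M1+M2)/6=17/506
seg 2: a=3, c=M2/2=-1215/506, d=(M3−M2)/(6·3)=653/1518, b=Δ2−h2·(2M2+M3)/6=337/253
seg 3: a=-3, c=M3/2=372/253, d=(M4−M3)/(6·2)=-62/253, b=Δ3−h3·(2M3+M4)/6=-739/506
t_q=7 → seg 3, τ=1; S=-3+-739/506·τ+372/253·τ²+-62/253·τ³=-1637/506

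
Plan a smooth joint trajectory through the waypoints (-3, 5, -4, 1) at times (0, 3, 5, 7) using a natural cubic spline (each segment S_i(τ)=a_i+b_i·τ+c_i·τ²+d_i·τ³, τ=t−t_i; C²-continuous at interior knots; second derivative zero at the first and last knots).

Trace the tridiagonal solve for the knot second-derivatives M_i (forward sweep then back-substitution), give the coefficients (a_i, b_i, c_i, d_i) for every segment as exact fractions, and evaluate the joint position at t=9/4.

Δ: Δ0=8/3, Δ1=-9/2, Δ2=5/2
row 1: diag=10, rhs=-43; c'=1/5, d'=-43/10
row 2: denom=8−2·1/5=38/5; d'=(42−2·-43/10)/(38/5)=253/38
back: M2=253/38
back: M1=-43/10−1/5·253/38=-107/19
M: M0=0, M1=-107/19, M2=253/38, M3=0
seg 0: a=-3, c=M0/2=0, d=(M1−M0)/(6·3)=-107/342, b=Δ0−h0·(2M0+M1)/6=625/114
seg 1: a=5, c=M1/2=-107/38, d=(M2−M1)/(6·2)=467/456, b=Δ1−h1·(2M1+M2)/6=-169/57
seg 2: a=-4, c=M2/2=253/76, d=(M3−M2)/(6·2)=-253/456, b=Δ2−h2·(2M2+M3)/6=-221/114
t_q=9/4 → seg 0, τ=9/4; S=-3+625/114·τ+0·τ²+-107/342·τ³=14037/2432

  seg 0: a=-3 b=625/114 c=0 d=-107/342
  seg 1: a=5 b=-169/57 c=-107/38 d=467/456
  seg 2: a=-4 b=-221/114 c=253/76 d=-253/456
S(9/4) = 14037/2432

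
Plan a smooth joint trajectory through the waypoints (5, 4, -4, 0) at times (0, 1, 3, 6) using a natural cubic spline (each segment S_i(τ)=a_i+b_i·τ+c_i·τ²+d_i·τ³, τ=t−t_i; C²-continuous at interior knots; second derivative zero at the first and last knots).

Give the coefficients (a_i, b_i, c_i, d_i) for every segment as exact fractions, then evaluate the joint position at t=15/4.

Δ: Δ0=-1, Δ1=-4, Δ2=4/3
row 1: diag=6, rhs=-18; c'=1/3, d'=-3
row 2: denom=10−2·1/3=28/3; d'=(32−2·-3)/(28/3)=57/14
back: M2=57/14
back: M1=-3−1/3·57/14=-61/14
M: M0=0, M1=-61/14, M2=57/14, M3=0
seg 0: a=5, c=M0/2=0, d=(M1−M0)/(6·1)=-61/84, b=Δ0−h0·(2M0+M1)/6=-23/84
seg 1: a=4, c=M1/2=-61/28, d=(M2−M1)/(6·2)=59/84, b=Δ1−h1·(2M1+M2)/6=-103/42
seg 2: a=-4, c=M2/2=57/28, d=(M3−M2)/(6·3)=-19/84, b=Δ2−h2·(2M2+M3)/6=-115/42
t_q=15/4 → seg 2, τ=3/4; S=-4+-115/42·τ+57/28·τ²+-19/84·τ³=-1281/256

  seg 0: a=5 b=-23/84 c=0 d=-61/84
  seg 1: a=4 b=-103/42 c=-61/28 d=59/84
  seg 2: a=-4 b=-115/42 c=57/28 d=-19/84
S(15/4) = -1281/256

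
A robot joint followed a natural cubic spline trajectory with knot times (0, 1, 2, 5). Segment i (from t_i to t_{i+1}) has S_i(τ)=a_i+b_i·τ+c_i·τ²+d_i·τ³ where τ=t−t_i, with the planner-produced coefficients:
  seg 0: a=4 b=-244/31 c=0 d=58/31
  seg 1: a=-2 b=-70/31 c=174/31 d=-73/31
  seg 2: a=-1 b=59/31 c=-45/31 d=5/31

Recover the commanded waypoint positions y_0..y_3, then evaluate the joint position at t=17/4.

y_0=4 y_1=-2 y_2=-1 y_3=-4
S(17/4) = -4423/1984

y_0 = S_0(0) = a_0 = 4
y_1 = S_1(0) = a_1 = -2
y_2 = S_2(0) = a_2 = -1
y_3 = S_2(3) = -4
t_q=17/4 is in segment 2 (τ=9/4); S_2(τ)=-4423/1984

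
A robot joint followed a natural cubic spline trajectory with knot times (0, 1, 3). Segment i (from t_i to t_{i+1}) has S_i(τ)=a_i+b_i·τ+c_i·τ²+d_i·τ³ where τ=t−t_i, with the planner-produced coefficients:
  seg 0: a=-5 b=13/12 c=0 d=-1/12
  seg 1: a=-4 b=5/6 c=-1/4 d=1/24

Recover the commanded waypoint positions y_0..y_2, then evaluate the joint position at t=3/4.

y_0=-5 y_1=-4 y_2=-3
S(3/4) = -1081/256

y_0 = S_0(0) = a_0 = -5
y_1 = S_1(0) = a_1 = -4
y_2 = S_1(2) = -3
t_q=3/4 is in segment 0 (τ=3/4); S_0(τ)=-1081/256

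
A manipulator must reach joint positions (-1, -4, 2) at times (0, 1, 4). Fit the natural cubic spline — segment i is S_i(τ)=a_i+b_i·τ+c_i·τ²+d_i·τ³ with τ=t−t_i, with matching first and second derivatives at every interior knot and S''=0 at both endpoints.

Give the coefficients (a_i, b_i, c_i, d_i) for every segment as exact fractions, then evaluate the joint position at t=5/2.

Δ: Δ0=-3, Δ1=2
row 1: diag=8, rhs=30; c'=3/8, d'=15/4
back: M1=15/4
M: M0=0, M1=15/4, M2=0
seg 0: a=-1, c=M0/2=0, d=(M1−M0)/(6·1)=5/8, b=Δ0−h0·(2M0+M1)/6=-29/8
seg 1: a=-4, c=M1/2=15/8, d=(M2−M1)/(6·3)=-5/24, b=Δ1−h1·(2M1+M2)/6=-7/4
t_q=5/2 → seg 1, τ=3/2; S=-4+-7/4·τ+15/8·τ²+-5/24·τ³=-199/64

  seg 0: a=-1 b=-29/8 c=0 d=5/8
  seg 1: a=-4 b=-7/4 c=15/8 d=-5/24
S(5/2) = -199/64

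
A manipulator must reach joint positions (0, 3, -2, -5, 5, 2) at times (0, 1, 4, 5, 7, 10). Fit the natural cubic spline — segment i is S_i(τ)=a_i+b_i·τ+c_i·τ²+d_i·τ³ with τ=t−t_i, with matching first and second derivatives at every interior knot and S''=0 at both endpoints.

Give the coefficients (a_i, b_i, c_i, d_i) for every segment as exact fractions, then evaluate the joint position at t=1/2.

Δ: Δ0=3, Δ1=-5/3, Δ2=-3, Δ3=5, Δ4=-1
row 1: diag=8, rhs=-28; c'=3/8, d'=-7/2
row 2: denom=8−3·3/8=55/8; d'=(-8−3·-7/2)/(55/8)=4/11
row 3: denom=6−1·8/55=322/55; d'=(48−1·4/11)/(322/55)=1310/161
row 4: denom=10−2·55/161=1500/161; d'=(-36−2·1310/161)/(1500/161)=-2104/375
back: M4=-2104/375
back: M3=1310/161−55/161·-2104/375=754/75
back: M2=4/11−8/55·754/75=-412/375
back: M1=-7/2−3/8·-412/375=-386/125
M: M0=0, M1=-386/125, M2=-412/375, M3=754/75, M4=-2104/375, M5=0
seg 0: a=0, c=M0/2=0, d=(M1−M0)/(6·1)=-193/375, b=Δ0−h0·(2M0+M1)/6=1318/375
seg 1: a=3, c=M1/2=-193/125, d=(M2−M1)/(6·3)=373/3375, b=Δ1−h1·(2M1+M2)/6=739/375
seg 2: a=-2, c=M2/2=-206/375, d=(M3−M2)/(6·1)=697/375, b=Δ2−h2·(2M2+M3)/6=-1616/375
seg 3: a=-5, c=M3/2=377/75, d=(M4−M3)/(6·2)=-979/750, b=Δ3−h3·(2M3+M4)/6=21/125
seg 4: a=5, c=M4/2=-1052/375, d=(M5−M4)/(6·3)=1052/3375, b=Δ4−h4·(2M4+M5)/6=1729/375
t_q=1/2 → seg 0, τ=1/2; S=0+1318/375·τ+0·τ²+-193/375·τ³=1693/1000

  seg 0: a=0 b=1318/375 c=0 d=-193/375
  seg 1: a=3 b=739/375 c=-193/125 d=373/3375
  seg 2: a=-2 b=-1616/375 c=-206/375 d=697/375
  seg 3: a=-5 b=21/125 c=377/75 d=-979/750
  seg 4: a=5 b=1729/375 c=-1052/375 d=1052/3375
S(1/2) = 1693/1000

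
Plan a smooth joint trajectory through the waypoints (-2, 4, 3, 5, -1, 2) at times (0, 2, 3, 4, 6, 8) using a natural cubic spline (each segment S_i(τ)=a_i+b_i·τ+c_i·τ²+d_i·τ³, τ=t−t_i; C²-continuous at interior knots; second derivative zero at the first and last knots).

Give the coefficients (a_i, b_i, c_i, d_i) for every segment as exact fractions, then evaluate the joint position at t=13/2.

  seg 0: a=-2 b=2299/482 c=0 d=-853/1928
  seg 1: a=4 b=-130/241 c=-2559/964 d=2115/964
  seg 2: a=3 b=707/964 c=1893/482 d=-2565/964
  seg 3: a=5 b=146/241 c=-3909/964 d=2171/1928
  seg 4: a=-1 b=-1013/482 c=651/241 d=-217/482
S(13/2) = -5521/3856

Δ: Δ0=3, Δ1=-1, Δ2=2, Δ3=-3, Δ4=3/2
row 1: diag=6, rhs=-24; c'=1/6, d'=-4
row 2: denom=4−1·1/6=23/6; d'=(18−1·-4)/(23/6)=132/23
row 3: denom=6−1·6/23=132/23; d'=(-30−1·132/23)/(132/23)=-137/22
row 4: denom=8−2·23/66=241/33; d'=(27−2·-137/22)/(241/33)=1302/241
back: M4=1302/241
back: M3=-137/22−23/66·1302/241=-3909/482
back: M2=132/23−6/23·-3909/482=1893/241
back: M1=-4−1/6·1893/241=-2559/482
M: M0=0, M1=-2559/482, M2=1893/241, M3=-3909/482, M4=1302/241, M5=0
seg 0: a=-2, c=M0/2=0, d=(M1−M0)/(6·2)=-853/1928, b=Δ0−h0·(2M0+M1)/6=2299/482
seg 1: a=4, c=M1/2=-2559/964, d=(M2−M1)/(6·1)=2115/964, b=Δ1−h1·(2M1+M2)/6=-130/241
seg 2: a=3, c=M2/2=1893/482, d=(M3−M2)/(6·1)=-2565/964, b=Δ2−h2·(2M2+M3)/6=707/964
seg 3: a=5, c=M3/2=-3909/964, d=(M4−M3)/(6·2)=2171/1928, b=Δ3−h3·(2M3+M4)/6=146/241
seg 4: a=-1, c=M4/2=651/241, d=(M5−M4)/(6·2)=-217/482, b=Δ4−h4·(2M4+M5)/6=-1013/482
t_q=13/2 → seg 4, τ=1/2; S=-1+-1013/482·τ+651/241·τ²+-217/482·τ³=-5521/3856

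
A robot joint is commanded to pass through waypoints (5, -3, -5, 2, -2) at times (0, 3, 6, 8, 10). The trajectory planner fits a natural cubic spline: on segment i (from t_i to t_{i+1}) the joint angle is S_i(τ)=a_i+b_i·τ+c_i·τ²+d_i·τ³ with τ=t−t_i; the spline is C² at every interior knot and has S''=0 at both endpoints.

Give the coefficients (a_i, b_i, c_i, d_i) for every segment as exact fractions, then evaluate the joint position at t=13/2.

  seg 0: a=5 b=-2297/840 c=0 d=19/2520
  seg 1: a=-3 b=-1063/420 c=19/280 d=31/168
  seg 2: a=-5 b=343/120 c=121/70 d=-473/672
  seg 3: a=2 b=557/420 c=-1397/560 d=1397/3360
S(13/2) = -28911/8960

Δ: Δ0=-8/3, Δ1=-2/3, Δ2=7/2, Δ3=-2
row 1: diag=12, rhs=12; c'=1/4, d'=1
row 2: denom=10−3·1/4=37/4; d'=(25−3·1)/(37/4)=88/37
row 3: denom=8−2·8/37=280/37; d'=(-33−2·88/37)/(280/37)=-1397/280
back: M3=-1397/280
back: M2=88/37−8/37·-1397/280=121/35
back: M1=1−1/4·121/35=19/140
M: M0=0, M1=19/140, M2=121/35, M3=-1397/280, M4=0
seg 0: a=5, c=M0/2=0, d=(M1−M0)/(6·3)=19/2520, b=Δ0−h0·(2M0+M1)/6=-2297/840
seg 1: a=-3, c=M1/2=19/280, d=(M2−M1)/(6·3)=31/168, b=Δ1−h1·(2M1+M2)/6=-1063/420
seg 2: a=-5, c=M2/2=121/70, d=(M3−M2)/(6·2)=-473/672, b=Δ2−h2·(2M2+M3)/6=343/120
seg 3: a=2, c=M3/2=-1397/560, d=(M4−M3)/(6·2)=1397/3360, b=Δ3−h3·(2M3+M4)/6=557/420
t_q=13/2 → seg 2, τ=1/2; S=-5+343/120·τ+121/70·τ²+-473/672·τ³=-28911/8960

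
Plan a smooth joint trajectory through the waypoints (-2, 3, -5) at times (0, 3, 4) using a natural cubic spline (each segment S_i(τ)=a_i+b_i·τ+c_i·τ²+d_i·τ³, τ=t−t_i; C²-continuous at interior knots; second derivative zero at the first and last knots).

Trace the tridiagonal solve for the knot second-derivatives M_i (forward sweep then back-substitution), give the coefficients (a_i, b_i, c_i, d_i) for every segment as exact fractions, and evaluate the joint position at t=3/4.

Δ: Δ0=5/3, Δ1=-8
row 1: diag=8, rhs=-58; c'=1/8, d'=-29/4
back: M1=-29/4
M: M0=0, M1=-29/4, M2=0
seg 0: a=-2, c=M0/2=0, d=(M1−M0)/(6·3)=-29/72, b=Δ0−h0·(2M0+M1)/6=127/24
seg 1: a=3, c=M1/2=-29/8, d=(M2−M1)/(6·1)=29/24, b=Δ1−h1·(2M1+M2)/6=-67/12
t_q=3/4 → seg 0, τ=3/4; S=-2+127/24·τ+0·τ²+-29/72·τ³=921/512

  seg 0: a=-2 b=127/24 c=0 d=-29/72
  seg 1: a=3 b=-67/12 c=-29/8 d=29/24
S(3/4) = 921/512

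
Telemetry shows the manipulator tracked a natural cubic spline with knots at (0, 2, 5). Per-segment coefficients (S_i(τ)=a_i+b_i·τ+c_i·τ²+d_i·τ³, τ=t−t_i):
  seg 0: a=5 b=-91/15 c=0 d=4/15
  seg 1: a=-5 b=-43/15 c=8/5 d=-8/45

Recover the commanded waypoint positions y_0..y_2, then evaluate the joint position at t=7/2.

y_0=5 y_1=-5 y_2=-4
S(7/2) = -63/10

y_0 = S_0(0) = a_0 = 5
y_1 = S_1(0) = a_1 = -5
y_2 = S_1(3) = -4
t_q=7/2 is in segment 1 (τ=3/2); S_1(τ)=-63/10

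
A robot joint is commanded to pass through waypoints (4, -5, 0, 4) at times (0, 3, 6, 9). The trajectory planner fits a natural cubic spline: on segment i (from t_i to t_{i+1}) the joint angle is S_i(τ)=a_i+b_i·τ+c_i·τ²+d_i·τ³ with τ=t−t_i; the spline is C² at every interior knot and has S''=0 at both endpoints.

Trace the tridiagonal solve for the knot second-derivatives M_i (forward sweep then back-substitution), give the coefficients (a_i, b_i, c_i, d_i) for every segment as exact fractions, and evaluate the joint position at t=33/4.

  seg 0: a=4 b=-64/15 c=0 d=19/135
  seg 1: a=-5 b=-7/15 c=19/15 d=-5/27
  seg 2: a=0 b=32/15 c=-2/5 d=2/45
S(33/4) = 105/32

Δ: Δ0=-3, Δ1=5/3, Δ2=4/3
row 1: diag=12, rhs=28; c'=1/4, d'=7/3
row 2: denom=12−3·1/4=45/4; d'=(-2−3·7/3)/(45/4)=-4/5
back: M2=-4/5
back: M1=7/3−1/4·-4/5=38/15
M: M0=0, M1=38/15, M2=-4/5, M3=0
seg 0: a=4, c=M0/2=0, d=(M1−M0)/(6·3)=19/135, b=Δ0−h0·(2M0+M1)/6=-64/15
seg 1: a=-5, c=M1/2=19/15, d=(M2−M1)/(6·3)=-5/27, b=Δ1−h1·(2M1+M2)/6=-7/15
seg 2: a=0, c=M2/2=-2/5, d=(M3−M2)/(6·3)=2/45, b=Δ2−h2·(2M2+M3)/6=32/15
t_q=33/4 → seg 2, τ=9/4; S=0+32/15·τ+-2/5·τ²+2/45·τ³=105/32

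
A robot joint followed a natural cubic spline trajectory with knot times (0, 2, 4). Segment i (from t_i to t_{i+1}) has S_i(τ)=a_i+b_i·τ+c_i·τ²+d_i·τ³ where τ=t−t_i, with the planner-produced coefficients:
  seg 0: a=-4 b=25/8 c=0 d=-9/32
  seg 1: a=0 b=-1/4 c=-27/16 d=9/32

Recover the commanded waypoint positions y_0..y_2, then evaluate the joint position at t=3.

y_0 = S_0(0) = a_0 = -4
y_1 = S_1(0) = a_1 = 0
y_2 = S_1(2) = -5
t_q=3 is in segment 1 (τ=1); S_1(τ)=-53/32

y_0=-4 y_1=0 y_2=-5
S(3) = -53/32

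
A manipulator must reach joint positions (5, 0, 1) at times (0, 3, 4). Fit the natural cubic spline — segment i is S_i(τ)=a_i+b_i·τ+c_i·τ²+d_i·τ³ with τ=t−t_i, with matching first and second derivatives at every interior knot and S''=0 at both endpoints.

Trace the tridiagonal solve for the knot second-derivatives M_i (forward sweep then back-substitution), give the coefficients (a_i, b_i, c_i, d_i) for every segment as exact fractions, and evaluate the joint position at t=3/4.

Δ: Δ0=-5/3, Δ1=1
row 1: diag=8, rhs=16; c'=1/8, d'=2
back: M1=2
M: M0=0, M1=2, M2=0
seg 0: a=5, c=M0/2=0, d=(M1−M0)/(6·3)=1/9, b=Δ0−h0·(2M0+M1)/6=-8/3
seg 1: a=0, c=M1/2=1, d=(M2−M1)/(6·1)=-1/3, b=Δ1−h1·(2M1+M2)/6=1/3
t_q=3/4 → seg 0, τ=3/4; S=5+-8/3·τ+0·τ²+1/9·τ³=195/64

  seg 0: a=5 b=-8/3 c=0 d=1/9
  seg 1: a=0 b=1/3 c=1 d=-1/3
S(3/4) = 195/64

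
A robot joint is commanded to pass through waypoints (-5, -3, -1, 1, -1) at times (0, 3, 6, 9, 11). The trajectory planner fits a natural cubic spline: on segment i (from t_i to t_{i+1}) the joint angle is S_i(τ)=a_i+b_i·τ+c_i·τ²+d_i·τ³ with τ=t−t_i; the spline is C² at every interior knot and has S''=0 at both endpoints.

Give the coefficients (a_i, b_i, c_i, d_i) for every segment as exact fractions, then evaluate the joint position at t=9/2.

  seg 0: a=-5 b=97/138 c=0 d=-5/1242
  seg 1: a=-3 b=41/69 c=-5/138 d=25/1242
  seg 2: a=-1 b=127/138 c=10/69 d=-95/1242
  seg 3: a=1 b=-19/69 c=-25/46 d=25/276
S(9/2) = -781/368

Δ: Δ0=2/3, Δ1=2/3, Δ2=2/3, Δ3=-1
row 1: diag=12, rhs=0; c'=1/4, d'=0
row 2: denom=12−3·1/4=45/4; d'=(0−3·0)/(45/4)=0
row 3: denom=10−3·4/15=46/5; d'=(-10−3·0)/(46/5)=-25/23
back: M3=-25/23
back: M2=0−4/15·-25/23=20/69
back: M1=0−1/4·20/69=-5/69
M: M0=0, M1=-5/69, M2=20/69, M3=-25/23, M4=0
seg 0: a=-5, c=M0/2=0, d=(M1−M0)/(6·3)=-5/1242, b=Δ0−h0·(2M0+M1)/6=97/138
seg 1: a=-3, c=M1/2=-5/138, d=(M2−M1)/(6·3)=25/1242, b=Δ1−h1·(2M1+M2)/6=41/69
seg 2: a=-1, c=M2/2=10/69, d=(M3−M2)/(6·3)=-95/1242, b=Δ2−h2·(2M2+M3)/6=127/138
seg 3: a=1, c=M3/2=-25/46, d=(M4−M3)/(6·2)=25/276, b=Δ3−h3·(2M3+M4)/6=-19/69
t_q=9/2 → seg 1, τ=3/2; S=-3+41/69·τ+-5/138·τ²+25/1242·τ³=-781/368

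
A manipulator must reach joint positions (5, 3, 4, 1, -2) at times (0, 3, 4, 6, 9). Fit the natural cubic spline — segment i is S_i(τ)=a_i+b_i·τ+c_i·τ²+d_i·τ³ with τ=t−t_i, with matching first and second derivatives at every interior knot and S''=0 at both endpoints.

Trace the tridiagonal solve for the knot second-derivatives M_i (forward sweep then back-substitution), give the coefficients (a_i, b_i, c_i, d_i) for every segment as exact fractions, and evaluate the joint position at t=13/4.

Δ: Δ0=-2/3, Δ1=1, Δ2=-3/2, Δ3=-1
row 1: diag=8, rhs=10; c'=1/8, d'=5/4
row 2: denom=6−1·1/8=47/8; d'=(-15−1·5/4)/(47/8)=-130/47
row 3: denom=10−2·16/47=438/47; d'=(3−2·-130/47)/(438/47)=401/438
back: M3=401/438
back: M2=-130/47−16/47·401/438=-674/219
back: M1=5/4−1/8·-674/219=358/219
M: M0=0, M1=358/219, M2=-674/219, M3=401/438, M4=0
seg 0: a=5, c=M0/2=0, d=(M1−M0)/(6·3)=179/1971, b=Δ0−h0·(2M0+M1)/6=-325/219
seg 1: a=3, c=M1/2=179/219, d=(M2−M1)/(6·1)=-172/219, b=Δ1−h1·(2M1+M2)/6=212/219
seg 2: a=4, c=M2/2=-337/219, d=(M3−M2)/(6·2)=583/1752, b=Δ2−h2·(2M2+M3)/6=18/73
seg 3: a=1, c=M3/2=401/876, d=(M4−M3)/(6·3)=-401/7884, b=Δ3−h3·(2M3+M4)/6=-839/438
t_q=13/4 → seg 1, τ=1/4; S=3+212/219·τ+179/219·τ²+-172/219·τ³=479/146

  seg 0: a=5 b=-325/219 c=0 d=179/1971
  seg 1: a=3 b=212/219 c=179/219 d=-172/219
  seg 2: a=4 b=18/73 c=-337/219 d=583/1752
  seg 3: a=1 b=-839/438 c=401/876 d=-401/7884
S(13/4) = 479/146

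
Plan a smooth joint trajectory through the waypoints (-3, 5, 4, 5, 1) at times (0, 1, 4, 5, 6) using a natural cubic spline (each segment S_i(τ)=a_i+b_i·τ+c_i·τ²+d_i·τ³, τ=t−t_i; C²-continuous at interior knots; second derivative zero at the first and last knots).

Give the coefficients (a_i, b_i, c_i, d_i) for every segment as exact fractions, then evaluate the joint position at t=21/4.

Δ: Δ0=8, Δ1=-1/3, Δ2=1, Δ3=-4
row 1: diag=8, rhs=-50; c'=3/8, d'=-25/4
row 2: denom=8−3·3/8=55/8; d'=(8−3·-25/4)/(55/8)=214/55
row 3: denom=4−1·8/55=212/55; d'=(-30−1·214/55)/(212/55)=-466/53
back: M3=-466/53
back: M2=214/55−8/55·-466/53=274/53
back: M1=-25/4−3/8·274/53=-434/53
M: M0=0, M1=-434/53, M2=274/53, M3=-466/53, M4=0
seg 0: a=-3, c=M0/2=0, d=(M1−M0)/(6·1)=-217/159, b=Δ0−h0·(2M0+M1)/6=1489/159
seg 1: a=5, c=M1/2=-217/53, d=(M2−M1)/(6·3)=118/159, b=Δ1−h1·(2M1+M2)/6=838/159
seg 2: a=4, c=M2/2=137/53, d=(M3−M2)/(6·1)=-370/159, b=Δ2−h2·(2M2+M3)/6=118/159
seg 3: a=5, c=M3/2=-233/53, d=(M4−M3)/(6·1)=233/159, b=Δ3−h3·(2M3+M4)/6=-170/159
t_q=21/4 → seg 3, τ=1/4; S=5+-170/159·τ+-233/53·τ²+233/159·τ³=15199/3392

  seg 0: a=-3 b=1489/159 c=0 d=-217/159
  seg 1: a=5 b=838/159 c=-217/53 d=118/159
  seg 2: a=4 b=118/159 c=137/53 d=-370/159
  seg 3: a=5 b=-170/159 c=-233/53 d=233/159
S(21/4) = 15199/3392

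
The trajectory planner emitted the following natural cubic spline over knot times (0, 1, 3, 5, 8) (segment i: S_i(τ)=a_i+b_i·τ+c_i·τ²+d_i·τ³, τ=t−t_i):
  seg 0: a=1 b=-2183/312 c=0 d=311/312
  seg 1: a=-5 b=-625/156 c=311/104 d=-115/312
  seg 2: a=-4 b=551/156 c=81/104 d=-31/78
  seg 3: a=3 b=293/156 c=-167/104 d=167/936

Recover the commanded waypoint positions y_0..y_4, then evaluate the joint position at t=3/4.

y_0=1 y_1=-5 y_2=-4 y_3=3 y_4=-1
S(3/4) = -25473/6656

y_0 = S_0(0) = a_0 = 1
y_1 = S_1(0) = a_1 = -5
y_2 = S_2(0) = a_2 = -4
y_3 = S_3(0) = a_3 = 3
y_4 = S_3(3) = -1
t_q=3/4 is in segment 0 (τ=3/4); S_0(τ)=-25473/6656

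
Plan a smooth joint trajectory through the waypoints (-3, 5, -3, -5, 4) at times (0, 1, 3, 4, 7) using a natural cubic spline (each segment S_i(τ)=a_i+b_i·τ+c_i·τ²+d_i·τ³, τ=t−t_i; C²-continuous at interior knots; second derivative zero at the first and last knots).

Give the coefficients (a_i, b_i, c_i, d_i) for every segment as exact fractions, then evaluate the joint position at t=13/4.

Δ: Δ0=8, Δ1=-4, Δ2=-2, Δ3=3
row 1: diag=6, rhs=-72; c'=1/3, d'=-12
row 2: denom=6−2·1/3=16/3; d'=(12−2·-12)/(16/3)=27/4
row 3: denom=8−1·3/16=125/16; d'=(30−1·27/4)/(125/16)=372/125
back: M3=372/125
back: M2=27/4−3/16·372/125=774/125
back: M1=-12−1/3·774/125=-1758/125
M: M0=0, M1=-1758/125, M2=774/125, M3=372/125, M4=0
seg 0: a=-3, c=M0/2=0, d=(M1−M0)/(6·1)=-293/125, b=Δ0−h0·(2M0+M1)/6=1293/125
seg 1: a=5, c=M1/2=-879/125, d=(M2−M1)/(6·2)=211/125, b=Δ1−h1·(2M1+M2)/6=414/125
seg 2: a=-3, c=M2/2=387/125, d=(M3−M2)/(6·1)=-67/125, b=Δ2−h2·(2M2+M3)/6=-114/25
seg 3: a=-5, c=M3/2=186/125, d=(M4−M3)/(6·3)=-62/375, b=Δ3−h3·(2M3+M4)/6=3/125
t_q=13/4 → seg 2, τ=1/4; S=-3+-114/25·τ+387/125·τ²+-67/125·τ³=-31639/8000

  seg 0: a=-3 b=1293/125 c=0 d=-293/125
  seg 1: a=5 b=414/125 c=-879/125 d=211/125
  seg 2: a=-3 b=-114/25 c=387/125 d=-67/125
  seg 3: a=-5 b=3/125 c=186/125 d=-62/375
S(13/4) = -31639/8000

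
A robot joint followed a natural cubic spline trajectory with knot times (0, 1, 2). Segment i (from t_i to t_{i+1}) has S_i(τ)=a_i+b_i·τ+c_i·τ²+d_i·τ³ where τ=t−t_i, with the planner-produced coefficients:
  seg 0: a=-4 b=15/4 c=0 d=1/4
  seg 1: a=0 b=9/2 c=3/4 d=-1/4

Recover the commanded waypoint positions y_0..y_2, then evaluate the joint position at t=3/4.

y_0 = S_0(0) = a_0 = -4
y_1 = S_1(0) = a_1 = 0
y_2 = S_1(1) = 5
t_q=3/4 is in segment 0 (τ=3/4); S_0(τ)=-277/256

y_0=-4 y_1=0 y_2=5
S(3/4) = -277/256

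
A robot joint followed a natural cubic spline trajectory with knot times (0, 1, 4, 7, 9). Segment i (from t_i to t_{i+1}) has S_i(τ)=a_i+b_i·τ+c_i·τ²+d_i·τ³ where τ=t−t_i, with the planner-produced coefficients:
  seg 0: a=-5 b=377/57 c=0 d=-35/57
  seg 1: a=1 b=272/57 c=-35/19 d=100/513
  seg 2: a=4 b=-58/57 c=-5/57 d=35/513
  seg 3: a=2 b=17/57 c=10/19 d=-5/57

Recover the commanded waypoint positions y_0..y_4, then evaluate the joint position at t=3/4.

y_0=-5 y_1=1 y_2=4 y_3=2 y_4=4
S(3/4) = -363/1216

y_0 = S_0(0) = a_0 = -5
y_1 = S_1(0) = a_1 = 1
y_2 = S_2(0) = a_2 = 4
y_3 = S_3(0) = a_3 = 2
y_4 = S_3(2) = 4
t_q=3/4 is in segment 0 (τ=3/4); S_0(τ)=-363/1216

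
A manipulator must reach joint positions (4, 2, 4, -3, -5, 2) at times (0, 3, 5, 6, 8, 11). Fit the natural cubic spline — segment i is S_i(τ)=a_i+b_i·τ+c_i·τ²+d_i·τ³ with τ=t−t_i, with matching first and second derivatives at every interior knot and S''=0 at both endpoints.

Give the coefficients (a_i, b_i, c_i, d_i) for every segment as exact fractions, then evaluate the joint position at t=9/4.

  seg 0: a=4 b=-3331/1518 c=0 d=773/4554
  seg 1: a=2 b=1813/759 c=773/506 d=-3373/3036
  seg 2: a=4 b=-3668/759 c=-1300/253 d=205/69
  seg 3: a=-3 b=-4703/759 c=955/253 d=-893/1518
  seg 4: a=-5 b=1399/759 c=62/253 d=-62/2277
S(9/4) = 32261/32384

Δ: Δ0=-2/3, Δ1=1, Δ2=-7, Δ3=-1, Δ4=7/3
row 1: diag=10, rhs=10; c'=1/5, d'=1
row 2: denom=6−2·1/5=28/5; d'=(-48−2·1)/(28/5)=-125/14
row 3: denom=6−1·5/28=163/28; d'=(36−1·-125/14)/(163/28)=1258/163
row 4: denom=10−2·56/163=1518/163; d'=(20−2·1258/163)/(1518/163)=124/253
back: M4=124/253
back: M3=1258/163−56/163·124/253=1910/253
back: M2=-125/14−5/28·1910/253=-2600/253
back: M1=1−1/5·-2600/253=773/253
M: M0=0, M1=773/253, M2=-2600/253, M3=1910/253, M4=124/253, M5=0
seg 0: a=4, c=M0/2=0, d=(M1−M0)/(6·3)=773/4554, b=Δ0−h0·(2M0+M1)/6=-3331/1518
seg 1: a=2, c=M1/2=773/506, d=(M2−M1)/(6·2)=-3373/3036, b=Δ1−h1·(2M1+M2)/6=1813/759
seg 2: a=4, c=M2/2=-1300/253, d=(M3−M2)/(6·1)=205/69, b=Δ2−h2·(2M2+M3)/6=-3668/759
seg 3: a=-3, c=M3/2=955/253, d=(M4−M3)/(6·2)=-893/1518, b=Δ3−h3·(2M3+M4)/6=-4703/759
seg 4: a=-5, c=M4/2=62/253, d=(M5−M4)/(6·3)=-62/2277, b=Δ4−h4·(2M4+M5)/6=1399/759
t_q=9/4 → seg 0, τ=9/4; S=4+-3331/1518·τ+0·τ²+773/4554·τ³=32261/32384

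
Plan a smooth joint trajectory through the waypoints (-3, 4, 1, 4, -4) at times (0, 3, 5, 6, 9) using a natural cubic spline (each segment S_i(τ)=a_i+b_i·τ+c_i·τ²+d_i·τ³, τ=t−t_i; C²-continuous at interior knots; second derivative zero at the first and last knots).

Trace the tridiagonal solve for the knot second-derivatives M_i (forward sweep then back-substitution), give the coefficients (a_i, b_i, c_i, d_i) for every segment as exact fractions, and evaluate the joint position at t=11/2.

Δ: Δ0=7/3, Δ1=-3/2, Δ2=3, Δ3=-8/3
row 1: diag=10, rhs=-23; c'=1/5, d'=-23/10
row 2: denom=6−2·1/5=28/5; d'=(27−2·-23/10)/(28/5)=79/14
row 3: denom=8−1·5/28=219/28; d'=(-34−1·79/14)/(219/28)=-370/73
back: M3=-370/73
back: M2=79/14−5/28·-370/73=478/73
back: M1=-23/10−1/5·478/73=-527/146
M: M0=0, M1=-527/146, M2=478/73, M3=-370/73, M4=0
seg 0: a=-3, c=M0/2=0, d=(M1−M0)/(6·3)=-527/2628, b=Δ0−h0·(2M0+M1)/6=3625/876
seg 1: a=4, c=M1/2=-527/292, d=(M2−M1)/(6·2)=1483/1752, b=Δ1−h1·(2M1+M2)/6=-559/438
seg 2: a=1, c=M2/2=239/73, d=(M3−M2)/(6·1)=-424/219, b=Δ2−h2·(2M2+M3)/6=364/219
seg 3: a=4, c=M3/2=-185/73, d=(M4−M3)/(6·3)=185/657, b=Δ3−h3·(2M3+M4)/6=526/219
t_q=11/2 → seg 2, τ=1/2; S=1+364/219·τ+239/73·τ²+-424/219·τ³=703/292

  seg 0: a=-3 b=3625/876 c=0 d=-527/2628
  seg 1: a=4 b=-559/438 c=-527/292 d=1483/1752
  seg 2: a=1 b=364/219 c=239/73 d=-424/219
  seg 3: a=4 b=526/219 c=-185/73 d=185/657
S(11/2) = 703/292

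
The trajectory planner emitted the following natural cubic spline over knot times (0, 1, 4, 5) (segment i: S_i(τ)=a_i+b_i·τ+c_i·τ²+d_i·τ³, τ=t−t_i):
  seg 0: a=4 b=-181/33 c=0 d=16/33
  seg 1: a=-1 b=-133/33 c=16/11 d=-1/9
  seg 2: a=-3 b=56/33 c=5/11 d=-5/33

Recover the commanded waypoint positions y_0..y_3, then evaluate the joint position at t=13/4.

y_0=4 y_1=-1 y_2=-3 y_3=-1
S(13/4) = -2795/704

y_0 = S_0(0) = a_0 = 4
y_1 = S_1(0) = a_1 = -1
y_2 = S_2(0) = a_2 = -3
y_3 = S_2(1) = -1
t_q=13/4 is in segment 1 (τ=9/4); S_1(τ)=-2795/704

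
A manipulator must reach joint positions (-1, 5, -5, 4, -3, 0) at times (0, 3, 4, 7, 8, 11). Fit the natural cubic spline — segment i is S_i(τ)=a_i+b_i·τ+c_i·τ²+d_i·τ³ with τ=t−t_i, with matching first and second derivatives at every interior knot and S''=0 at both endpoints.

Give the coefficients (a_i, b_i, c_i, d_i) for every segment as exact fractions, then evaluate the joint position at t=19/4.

Δ: Δ0=2, Δ1=-10, Δ2=3, Δ3=-7, Δ4=1
row 1: diag=8, rhs=-72; c'=1/8, d'=-9
row 2: denom=8−1·1/8=63/8; d'=(78−1·-9)/(63/8)=232/21
row 3: denom=8−3·8/21=48/7; d'=(-60−3·232/21)/(48/7)=-163/12
row 4: denom=8−1·7/48=377/48; d'=(48−1·-163/12)/(377/48)=2956/377
back: M4=2956/377
back: M3=-163/12−7/48·2956/377=-5552/377
back: M2=232/21−8/21·-5552/377=6280/377
back: M1=-9−1/8·6280/377=-4178/377
M: M0=0, M1=-4178/377, M2=6280/377, M3=-5552/377, M4=2956/377, M5=0
seg 0: a=-1, c=M0/2=0, d=(M1−M0)/(6·3)=-2089/3393, b=Δ0−h0·(2M0+M1)/6=2843/377
seg 1: a=5, c=M1/2=-2089/377, d=(M2−M1)/(6·1)=1743/377, b=Δ1−h1·(2M1+M2)/6=-3424/377
seg 2: a=-5, c=M2/2=3140/377, d=(M3−M2)/(6·3)=-68/39, b=Δ2−h2·(2M2+M3)/6=-2373/377
seg 3: a=4, c=M3/2=-2776/377, d=(M4−M3)/(6·1)=1418/377, b=Δ3−h3·(2M3+M4)/6=-1281/377
seg 4: a=-3, c=M4/2=1478/377, d=(M5−M4)/(6·3)=-1478/3393, b=Δ4−h4·(2M4+M5)/6=-2579/377
t_q=19/4 → seg 2, τ=3/4; S=-5+-2373/377·τ+3140/377·τ²+-68/39·τ³=-34813/6032

  seg 0: a=-1 b=2843/377 c=0 d=-2089/3393
  seg 1: a=5 b=-3424/377 c=-2089/377 d=1743/377
  seg 2: a=-5 b=-2373/377 c=3140/377 d=-68/39
  seg 3: a=4 b=-1281/377 c=-2776/377 d=1418/377
  seg 4: a=-3 b=-2579/377 c=1478/377 d=-1478/3393
S(19/4) = -34813/6032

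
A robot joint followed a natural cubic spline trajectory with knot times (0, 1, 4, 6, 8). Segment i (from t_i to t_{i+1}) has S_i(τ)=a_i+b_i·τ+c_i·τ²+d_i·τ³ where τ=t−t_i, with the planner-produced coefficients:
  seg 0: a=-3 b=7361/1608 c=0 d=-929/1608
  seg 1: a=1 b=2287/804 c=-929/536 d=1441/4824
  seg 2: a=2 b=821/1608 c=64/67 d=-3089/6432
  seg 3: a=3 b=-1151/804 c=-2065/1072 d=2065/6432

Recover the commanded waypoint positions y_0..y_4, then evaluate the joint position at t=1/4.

y_0 = S_0(0) = a_0 = -3
y_1 = S_1(0) = a_1 = 1
y_2 = S_2(0) = a_2 = 2
y_3 = S_3(0) = a_3 = 3
y_4 = S_3(2) = -5
t_q=1/4 is in segment 0 (τ=1/4); S_0(τ)=-63963/34304

y_0=-3 y_1=1 y_2=2 y_3=3 y_4=-5
S(1/4) = -63963/34304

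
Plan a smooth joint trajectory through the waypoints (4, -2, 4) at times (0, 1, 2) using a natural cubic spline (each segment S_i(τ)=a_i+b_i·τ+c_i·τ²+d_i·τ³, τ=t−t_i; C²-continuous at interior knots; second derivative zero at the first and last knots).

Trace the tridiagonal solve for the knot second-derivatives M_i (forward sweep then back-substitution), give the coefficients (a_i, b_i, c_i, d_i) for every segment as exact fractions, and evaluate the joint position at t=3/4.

  seg 0: a=4 b=-9 c=0 d=3
  seg 1: a=-2 b=0 c=9 d=-3
S(3/4) = -95/64

Δ: Δ0=-6, Δ1=6
row 1: diag=4, rhs=72; c'=1/4, d'=18
back: M1=18
M: M0=0, M1=18, M2=0
seg 0: a=4, c=M0/2=0, d=(M1−M0)/(6·1)=3, b=Δ0−h0·(2M0+M1)/6=-9
seg 1: a=-2, c=M1/2=9, d=(M2−M1)/(6·1)=-3, b=Δ1−h1·(2M1+M2)/6=0
t_q=3/4 → seg 0, τ=3/4; S=4+-9·τ+0·τ²+3·τ³=-95/64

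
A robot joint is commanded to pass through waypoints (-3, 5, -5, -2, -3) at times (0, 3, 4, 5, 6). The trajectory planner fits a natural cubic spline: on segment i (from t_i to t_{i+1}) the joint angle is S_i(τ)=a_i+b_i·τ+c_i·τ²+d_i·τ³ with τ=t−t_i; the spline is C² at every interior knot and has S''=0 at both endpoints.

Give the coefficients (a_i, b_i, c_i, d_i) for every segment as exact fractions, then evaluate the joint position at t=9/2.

Δ: Δ0=8/3, Δ1=-10, Δ2=3, Δ3=-1
row 1: diag=8, rhs=-76; c'=1/8, d'=-19/2
row 2: denom=4−1·1/8=31/8; d'=(78−1·-19/2)/(31/8)=700/31
row 3: denom=4−1·8/31=116/31; d'=(-24−1·700/31)/(116/31)=-361/29
back: M3=-361/29
back: M2=700/31−8/31·-361/29=748/29
back: M1=-19/2−1/8·748/29=-369/29
M: M0=0, M1=-369/29, M2=748/29, M3=-361/29, M4=0
seg 0: a=-3, c=M0/2=0, d=(M1−M0)/(6·3)=-41/58, b=Δ0−h0·(2M0+M1)/6=1571/174
seg 1: a=5, c=M1/2=-369/58, d=(M2−M1)/(6·1)=1117/174, b=Δ1−h1·(2M1+M2)/6=-875/87
seg 2: a=-5, c=M2/2=374/29, d=(M3−M2)/(6·1)=-1109/174, b=Δ2−h2·(2M2+M3)/6=-613/174
seg 3: a=-2, c=M3/2=-361/58, d=(M4−M3)/(6·1)=361/174, b=Δ3−h3·(2M3+M4)/6=274/87
t_q=9/2 → seg 2, τ=1/2; S=-5+-613/174·τ+374/29·τ²+-1109/174·τ³=-2011/464

  seg 0: a=-3 b=1571/174 c=0 d=-41/58
  seg 1: a=5 b=-875/87 c=-369/58 d=1117/174
  seg 2: a=-5 b=-613/174 c=374/29 d=-1109/174
  seg 3: a=-2 b=274/87 c=-361/58 d=361/174
S(9/2) = -2011/464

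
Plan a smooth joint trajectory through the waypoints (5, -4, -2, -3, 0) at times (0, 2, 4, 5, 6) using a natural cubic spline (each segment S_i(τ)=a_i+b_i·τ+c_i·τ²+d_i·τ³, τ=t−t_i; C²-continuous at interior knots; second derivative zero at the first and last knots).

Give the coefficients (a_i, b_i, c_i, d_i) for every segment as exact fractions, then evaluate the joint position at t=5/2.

Δ: Δ0=-9/2, Δ1=1, Δ2=-1, Δ3=3
row 1: diag=8, rhs=33; c'=1/4, d'=33/8
row 2: denom=6−2·1/4=11/2; d'=(-12−2·33/8)/(11/2)=-81/22
row 3: denom=4−1·2/11=42/11; d'=(24−1·-81/22)/(42/11)=29/4
back: M3=29/4
back: M2=-81/22−2/11·29/4=-5
back: M1=33/8−1/4·-5=43/8
M: M0=0, M1=43/8, M2=-5, M3=29/4, M4=0
seg 0: a=5, c=M0/2=0, d=(M1−M0)/(6·2)=43/96, b=Δ0−h0·(2M0+M1)/6=-151/24
seg 1: a=-4, c=M1/2=43/16, d=(M2−M1)/(6·2)=-83/96, b=Δ1−h1·(2M1+M2)/6=-11/12
seg 2: a=-2, c=M2/2=-5/2, d=(M3−M2)/(6·1)=49/24, b=Δ2−h2·(2M2+M3)/6=-13/24
seg 3: a=-3, c=M3/2=29/8, d=(M4−M3)/(6·1)=-29/24, b=Δ3−h3·(2M3+M4)/6=7/12
t_q=5/2 → seg 1, τ=1/2; S=-4+-11/12·τ+43/16·τ²+-83/96·τ³=-997/256

  seg 0: a=5 b=-151/24 c=0 d=43/96
  seg 1: a=-4 b=-11/12 c=43/16 d=-83/96
  seg 2: a=-2 b=-13/24 c=-5/2 d=49/24
  seg 3: a=-3 b=7/12 c=29/8 d=-29/24
S(5/2) = -997/256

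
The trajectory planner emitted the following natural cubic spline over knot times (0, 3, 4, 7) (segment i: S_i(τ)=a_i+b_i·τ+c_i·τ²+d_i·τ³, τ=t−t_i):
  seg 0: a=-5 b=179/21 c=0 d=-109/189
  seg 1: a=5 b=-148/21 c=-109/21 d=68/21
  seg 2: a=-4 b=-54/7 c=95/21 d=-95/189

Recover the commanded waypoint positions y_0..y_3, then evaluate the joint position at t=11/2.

y_0=-5 y_1=5 y_2=-4 y_3=0
S(11/2) = -397/56

y_0 = S_0(0) = a_0 = -5
y_1 = S_1(0) = a_1 = 5
y_2 = S_2(0) = a_2 = -4
y_3 = S_2(3) = 0
t_q=11/2 is in segment 2 (τ=3/2); S_2(τ)=-397/56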